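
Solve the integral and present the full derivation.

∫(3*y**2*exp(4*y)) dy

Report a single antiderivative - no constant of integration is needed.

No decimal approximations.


Step 1. Integrate ∫(3*y**2*exp(4*y)) dy by parts with u = y**2, dv = (3*exp(4*y)) dy, so v = 3*exp(4*y)/4: now 3*y**2*exp(4*y)/4 + ∫(-3*y*exp(4*y)/2) dy.
Step 2. Integrate ∫(-3*y*exp(4*y)/2) dy by parts with u = y, dv = (-3*exp(4*y)/2) dy, so v = -3*exp(4*y)/8: now 3*y**2*exp(4*y)/4 - 3*y*exp(4*y)/8 + ∫(3*exp(4*y)/8) dy.
Step 3. Evaluate the standard form: now 3*y**2*exp(4*y)/4 - 3*y*exp(4*y)/8 + 3*exp(4*y)/32.
Answer: 3*y**2*exp(4*y)/4 - 3*y*exp(4*y)/8 + 3*exp(4*y)/32.


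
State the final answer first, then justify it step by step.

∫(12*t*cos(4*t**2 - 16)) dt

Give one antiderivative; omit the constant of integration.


The answer is 3*sin(4*t**2 - 16)/2.
Step 1. Substitute u = t**2 - 4, turning ∫(12*t*cos(4*t**2 - 16)) dt into ∫(6*cos(4*u)) du: now ∫(6*cos(4*u)) du.
Step 2. Evaluate the standard form: now 3*sin(4*u)/2.
Step 3. Substitute back u = t**2 - 4: now 3*sin(4*t**2 - 16)/2.
Answer: 3*sin(4*t**2 - 16)/2.


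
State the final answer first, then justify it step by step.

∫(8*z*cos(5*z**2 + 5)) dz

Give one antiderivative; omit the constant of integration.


The answer is 4*sin(5*z**2 + 5)/5.
Step 1. Substitute u = z**2 + 1, turning ∫(8*z*cos(5*z**2 + 5)) dz into ∫(4*cos(5*u)) du: now ∫(4*cos(5*u)) du.
Step 2. Evaluate the standard form: now 4*sin(5*u)/5.
Step 3. Substitute back u = z**2 + 1: now 4*sin(5*z**2 + 5)/5.
Answer: 4*sin(5*z**2 + 5)/5.


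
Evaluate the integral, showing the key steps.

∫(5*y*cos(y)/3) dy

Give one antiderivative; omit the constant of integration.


Step 1. Integrate ∫(5*y*cos(y)/3) dy by parts with u = y, dv = (5*cos(y)/3) dy, so v = 5*sin(y)/3: now 5*y*sin(y)/3 + ∫(-5*sin(y)/3) dy.
Step 2. Evaluate the standard form: now 5*y*sin(y)/3 + 5*cos(y)/3.
Answer: 5*y*sin(y)/3 + 5*cos(y)/3.


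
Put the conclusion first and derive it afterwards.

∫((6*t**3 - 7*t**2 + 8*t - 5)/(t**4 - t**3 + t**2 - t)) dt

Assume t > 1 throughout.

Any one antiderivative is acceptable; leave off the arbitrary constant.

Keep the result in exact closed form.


The answer is 5*log(t) + log(t - 1) - 2*atan(t).
Step 1. Decompose ∫((6*t**3 - 7*t**2 + 8*t - 5)/(t**4 - t**3 + t**2 - t)) dt by partial fractions, (6*t**3 - 7*t**2 + 8*t - 5)/(t**4 - t**3 + t**2 - t) = -2/(t**2 + 1) + 1/(t - 1) + 5/t: now ∫(5/t) dt + ∫(1/(t - 1)) dt + ∫(-2/(t**2 + 1)) dt.
Step 2. Evaluate the standard form [assuming t > 1]: now log(t - 1) + ∫(5/t) dt + ∫(-2/(t**2 + 1)) dt.
Step 3. Evaluate the standard form [assuming t > 0]: now 5*log(t) + log(t - 1) + ∫(-2/(t**2 + 1)) dt.
Step 4. Evaluate the standard form: now 5*log(t) + log(t - 1) - 2*atan(t).
Answer: 5*log(t) + log(t - 1) - 2*atan(t).


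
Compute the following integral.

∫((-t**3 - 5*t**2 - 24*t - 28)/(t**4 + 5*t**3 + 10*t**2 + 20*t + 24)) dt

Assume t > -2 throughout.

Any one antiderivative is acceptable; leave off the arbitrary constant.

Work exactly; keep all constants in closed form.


Answer: log(t + 2) - 2*log(t + 3) - 2*atan(t/2).


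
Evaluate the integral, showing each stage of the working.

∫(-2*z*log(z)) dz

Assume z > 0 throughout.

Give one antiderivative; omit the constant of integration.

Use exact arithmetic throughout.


Step 1. Integrate ∫(-2*z*log(z)) dz by parts with u = log(z), dv = (-2*z) dz, so v = -z**2 [assuming z > 0]: now -z**2*log(z) + ∫(z) dz.
Step 2. Evaluate the standard form: now -z**2*log(z) + z**2/2.
Answer: -z**2*log(z) + z**2/2.


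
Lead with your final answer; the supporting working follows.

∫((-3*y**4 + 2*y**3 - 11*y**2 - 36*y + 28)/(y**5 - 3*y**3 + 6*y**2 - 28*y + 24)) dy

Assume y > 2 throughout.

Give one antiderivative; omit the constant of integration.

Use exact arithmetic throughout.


The answer is -3*log(y - 2) + log(y - 1) - log(y + 3) + 2*atan(y/2).
Step 1. Decompose ∫((-3*y**4 + 2*y**3 - 11*y**2 - 36*y + 28)/(y**5 - 3*y**3 + 6*y**2 - 28*y + 24)) dy by partial fractions, (-3*y**4 + 2*y**3 - 11*y**2 - 36*y + 28)/(y**5 - 3*y**3 + 6*y**2 - 28*y + 24) = 4/(y**2 + 4) - 1/(y + 3) + 1/(y - 1) - 3/(y - 2): now ∫(-3/(y - 2)) dy + ∫(1/(y - 1)) dy + ∫(-1/(y + 3)) dy + ∫(4/(y**2 + 4)) dy.
Step 2. Evaluate the standard form [assuming y > 2]: now -3*log(y - 2) + ∫(1/(y - 1)) dy + ∫(-1/(y + 3)) dy + ∫(4/(y**2 + 4)) dy.
Step 3. Evaluate the standard form [assuming y > -3]: now -3*log(y - 2) - log(y + 3) + ∫(1/(y - 1)) dy + ∫(4/(y**2 + 4)) dy.
Step 4. Evaluate the standard form [assuming y > 1]: now -3*log(y - 2) + log(y - 1) - log(y + 3) + ∫(4/(y**2 + 4)) dy.
Step 5. Evaluate the standard form: now -3*log(y - 2) + log(y - 1) - log(y + 3) + 2*atan(y/2).
Answer: -3*log(y - 2) + log(y - 1) - log(y + 3) + 2*atan(y/2).


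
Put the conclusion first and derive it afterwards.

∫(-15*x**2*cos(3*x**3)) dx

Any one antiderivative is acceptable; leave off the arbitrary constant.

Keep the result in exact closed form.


The answer is -5*sin(3*x**3)/3.
Step 1. Substitute u = x**3, turning ∫(-15*x**2*cos(3*x**3)) dx into ∫(-5*cos(3*u)) du: now ∫(-5*cos(3*u)) du.
Step 2. Evaluate the standard form: now -5*sin(3*u)/3.
Step 3. Substitute back u = x**3: now -5*sin(3*x**3)/3.
Answer: -5*sin(3*x**3)/3.


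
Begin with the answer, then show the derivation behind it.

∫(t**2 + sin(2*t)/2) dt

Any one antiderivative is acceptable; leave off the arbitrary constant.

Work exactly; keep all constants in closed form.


The answer is t**3/3 - cos(2*t)/4.
Step 1. Rewrite: now ∫(t**2) dt + ∫(sin(2*t)/2) dt.
Step 2. Evaluate the standard form: now t**3/3 + ∫(sin(2*t)/2) dt.
Step 3. Evaluate the standard form: now t**3/3 - cos(2*t)/4.
Answer: t**3/3 - cos(2*t)/4.


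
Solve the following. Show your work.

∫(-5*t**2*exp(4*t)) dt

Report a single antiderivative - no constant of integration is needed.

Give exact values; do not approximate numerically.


Step 1. Integrate ∫(-5*t**2*exp(4*t)) dt by parts with u = t**2, dv = (-5*exp(4*t)) dt, so v = -5*exp(4*t)/4: now -5*t**2*exp(4*t)/4 + ∫(5*t*exp(4*t)/2) dt.
Step 2. Integrate ∫(5*t*exp(4*t)/2) dt by parts with u = t, dv = (5*exp(4*t)/2) dt, so v = 5*exp(4*t)/8: now -5*t**2*exp(4*t)/4 + 5*t*exp(4*t)/8 + ∫(-5*exp(4*t)/8) dt.
Step 3. Evaluate the standard form: now -5*t**2*exp(4*t)/4 + 5*t*exp(4*t)/8 - 5*exp(4*t)/32.
Answer: -5*t**2*exp(4*t)/4 + 5*t*exp(4*t)/8 - 5*exp(4*t)/32.


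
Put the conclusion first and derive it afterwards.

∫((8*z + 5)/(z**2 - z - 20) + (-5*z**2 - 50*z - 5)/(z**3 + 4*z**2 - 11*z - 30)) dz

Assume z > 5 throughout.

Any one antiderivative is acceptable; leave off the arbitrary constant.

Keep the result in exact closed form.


The answer is 5*log(z - 5) - 5*log(z - 3) - 5*log(z + 2) + 3*log(z + 4) + 5*log(z + 5).
Step 1. Rewrite: now ∫((8*z + 5)/(z**2 - z - 20)) dz + ∫((-5*z**2 - 50*z - 5)/(z**3 + 4*z**2 - 11*z - 30)) dz.
Step 2. Decompose ∫((-5*z**2 - 50*z - 5)/(z**3 + 4*z**2 - 11*z - 30)) dz by partial fractions, (-5*z**2 - 50*z - 5)/(z**3 + 4*z**2 - 11*z - 30) = 5/(z + 5) - 5/(z + 2) - 5/(z - 3): now ∫((8*z + 5)/(z**2 - z - 20)) dz + ∫(-5/(z - 3)) dz + ∫(-5/(z + 2)) dz + ∫(5/(z + 5)) dz.
Step 3. Evaluate the standard form [assuming z > 3]: now -5*log(z - 3) + ∫((8*z + 5)/(z**2 - z - 20)) dz + ∫(-5/(z + 2)) dz + ∫(5/(z + 5)) dz.
Step 4. Evaluate the standard form [assuming z > -5]: now -5*log(z - 3) + 5*log(z + 5) + ∫((8*z + 5)/(z**2 - z - 20)) dz + ∫(-5/(z + 2)) dz.
Step 5. Evaluate the standard form [assuming z > -2]: now -5*log(z - 3) - 5*log(z + 2) + 5*log(z + 5) + ∫((8*z + 5)/(z**2 - z - 20)) dz.
Step 6. Decompose ∫((8*z + 5)/(z**2 - z - 20)) dz by partial fractions, (8*z + 5)/(z**2 - z - 20) = 3/(z + 4) + 5/(z - 5): now -5*log(z - 3) - 5*log(z + 2) + 5*log(z + 5) + ∫(5/(z - 5)) dz + ∫(3/(z + 4)) dz.
Step 7. Evaluate the standard form [assuming z > -4]: now -5*log(z - 3) - 5*log(z + 2) + 3*log(z + 4) + 5*log(z + 5) + ∫(5/(z - 5)) dz.
Step 8. Evaluate the standard form [assuming z > 5]: now 5*log(z - 5) - 5*log(z - 3) - 5*log(z + 2) + 3*log(z + 4) + 5*log(z + 5).
Answer: 5*log(z - 5) - 5*log(z - 3) - 5*log(z + 2) + 3*log(z + 4) + 5*log(z + 5).


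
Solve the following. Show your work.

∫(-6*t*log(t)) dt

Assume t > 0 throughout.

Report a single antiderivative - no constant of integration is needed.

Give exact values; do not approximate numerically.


Step 1. Integrate ∫(-6*t*log(t)) dt by parts with u = log(t), dv = (-6*t) dt, so v = -3*t**2 [assuming t > 0]: now -3*t**2*log(t) + ∫(3*t) dt.
Step 2. Evaluate the standard form: now -3*t**2*log(t) + 3*t**2/2.
Answer: -3*t**2*log(t) + 3*t**2/2.


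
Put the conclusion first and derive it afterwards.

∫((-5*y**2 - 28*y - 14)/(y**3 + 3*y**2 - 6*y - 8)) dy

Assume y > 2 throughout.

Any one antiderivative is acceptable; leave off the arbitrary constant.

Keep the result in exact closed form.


The answer is -5*log(y - 2) - log(y + 1) + log(y + 4).
Step 1. Decompose ∫((-5*y**2 - 28*y - 14)/(y**3 + 3*y**2 - 6*y - 8)) dy by partial fractions, (-5*y**2 - 28*y - 14)/(y**3 + 3*y**2 - 6*y - 8) = 1/(y + 4) - 1/(y + 1) - 5/(y - 2): now ∫(-5/(y - 2)) dy + ∫(-1/(y + 1)) dy + ∫(1/(y + 4)) dy.
Step 2. Evaluate the standard form [assuming y > -4]: now log(y + 4) + ∫(-5/(y - 2)) dy + ∫(-1/(y + 1)) dy.
Step 3. Evaluate the standard form [assuming y > -1]: now -log(y + 1) + log(y + 4) + ∫(-5/(y - 2)) dy.
Step 4. Evaluate the standard form [assuming y > 2]: now -5*log(y - 2) - log(y + 1) + log(y + 4).
Answer: -5*log(y - 2) - log(y + 1) + log(y + 4).


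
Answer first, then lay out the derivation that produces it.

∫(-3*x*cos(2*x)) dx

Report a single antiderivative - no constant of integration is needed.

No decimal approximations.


The answer is -3*x*sin(2*x)/2 - 3*cos(2*x)/4.
Step 1. Integrate ∫(-3*x*cos(2*x)) dx by parts with u = x, dv = (-3*cos(2*x)) dx, so v = -3*sin(2*x)/2: now -3*x*sin(2*x)/2 + ∫(3*sin(2*x)/2) dx.
Step 2. Evaluate the standard form: now -3*x*sin(2*x)/2 - 3*cos(2*x)/4.
Answer: -3*x*sin(2*x)/2 - 3*cos(2*x)/4.


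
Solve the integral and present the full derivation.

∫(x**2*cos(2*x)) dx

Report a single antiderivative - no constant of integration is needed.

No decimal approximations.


Step 1. Integrate ∫(x**2*cos(2*x)) dx by parts with u = x**2, dv = (cos(2*x)) dx, so v = sin(2*x)/2: now x**2*sin(2*x)/2 + ∫(-x*sin(2*x)) dx.
Step 2. Integrate ∫(-x*sin(2*x)) dx by parts with u = x, dv = (-sin(2*x)) dx, so v = cos(2*x)/2: now x**2*sin(2*x)/2 + x*cos(2*x)/2 + ∫(-cos(2*x)/2) dx.
Step 3. Evaluate the standard form: now x**2*sin(2*x)/2 + x*cos(2*x)/2 - sin(2*x)/4.
Answer: x**2*sin(2*x)/2 + x*cos(2*x)/2 - sin(2*x)/4.


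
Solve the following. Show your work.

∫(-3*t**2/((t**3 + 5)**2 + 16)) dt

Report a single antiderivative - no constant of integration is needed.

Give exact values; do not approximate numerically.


Step 1. Substitute u = t**3 + 5, turning ∫(-3*t**2/((t**3 + 5)**2 + 16)) dt into ∫(-1/(u**2 + 16)) du: now ∫(-1/(u**2 + 16)) du.
Step 2. Evaluate the standard form: now -atan(u/4)/4.
Step 3. Substitute back u = t**3 + 5: now -atan(t**3/4 + 5/4)/4.
Answer: -atan(t**3/4 + 5/4)/4.


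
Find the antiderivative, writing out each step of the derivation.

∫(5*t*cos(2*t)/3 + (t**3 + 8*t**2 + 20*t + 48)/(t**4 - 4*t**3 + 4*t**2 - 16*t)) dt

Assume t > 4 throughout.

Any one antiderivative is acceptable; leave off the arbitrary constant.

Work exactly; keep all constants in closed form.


Step 1. Rewrite: now ∫(5*t*cos(2*t)/3) dt + ∫((t**3 + 8*t**2 + 20*t + 48)/(t**4 - 4*t**3 + 4*t**2 - 16*t)) dt.
Step 2. Integrate ∫(5*t*cos(2*t)/3) dt by parts with u = t, dv = (5*cos(2*t)/3) dt, so v = 5*sin(2*t)/6: now 5*t*sin(2*t)/6 + ∫((t**3 + 8*t**2 + 20*t + 48)/(t**4 - 4*t**3 + 4*t**2 - 16*t)) dt + ∫(-5*sin(2*t)/6) dt.
Step 3. Evaluate the standard form: now 5*t*sin(2*t)/6 + 5*cos(2*t)/12 + ∫((t**3 + 8*t**2 + 20*t + 48)/(t**4 - 4*t**3 + 4*t**2 - 16*t)) dt.
Step 4. Decompose ∫((t**3 + 8*t**2 + 20*t + 48)/(t**4 - 4*t**3 + 4*t**2 - 16*t)) dt by partial fractions, (t**3 + 8*t**2 + 20*t + 48)/(t**4 - 4*t**3 + 4*t**2 - 16*t) = -4/(t**2 + 4) + 4/(t - 4) - 3/t: now 5*t*sin(2*t)/6 + 5*cos(2*t)/12 + ∫(-3/t) dt + ∫(4/(t - 4)) dt + ∫(-4/(t**2 + 4)) dt.
Step 5. Evaluate the standard form [assuming t > 4]: now 5*t*sin(2*t)/6 + 4*log(t - 4) + 5*cos(2*t)/12 + ∫(-3/t) dt + ∫(-4/(t**2 + 4)) dt.
Step 6. Evaluate the standard form [assuming t > 0]: now 5*t*sin(2*t)/6 - 3*log(t) + 4*log(t - 4) + 5*cos(2*t)/12 + ∫(-4/(t**2 + 4)) dt.
Step 7. Evaluate the standard form: now 5*t*sin(2*t)/6 - 3*log(t) + 4*log(t - 4) + 5*cos(2*t)/12 - 2*atan(t/2).
Answer: 5*t*sin(2*t)/6 - 3*log(t) + 4*log(t - 4) + 5*cos(2*t)/12 - 2*atan(t/2).


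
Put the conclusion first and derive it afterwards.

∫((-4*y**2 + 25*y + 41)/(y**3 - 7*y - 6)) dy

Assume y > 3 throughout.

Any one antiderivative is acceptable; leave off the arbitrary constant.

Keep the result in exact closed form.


The answer is 4*log(y - 3) - 3*log(y + 1) - 5*log(y + 2).
Step 1. Decompose ∫((-4*y**2 + 25*y + 41)/(y**3 - 7*y - 6)) dy by partial fractions, (-4*y**2 + 25*y + 41)/(y**3 - 7*y - 6) = -5/(y + 2) - 3/(y + 1) + 4/(y - 3): now ∫(4/(y - 3)) dy + ∫(-3/(y + 1)) dy + ∫(-5/(y + 2)) dy.
Step 2. Evaluate the standard form [assuming y > -1]: now -3*log(y + 1) + ∫(4/(y - 3)) dy + ∫(-5/(y + 2)) dy.
Step 3. Evaluate the standard form [assuming y > 3]: now 4*log(y - 3) - 3*log(y + 1) + ∫(-5/(y + 2)) dy.
Step 4. Evaluate the standard form [assuming y > -2]: now 4*log(y - 3) - 3*log(y + 1) - 5*log(y + 2).
Answer: 4*log(y - 3) - 3*log(y + 1) - 5*log(y + 2).


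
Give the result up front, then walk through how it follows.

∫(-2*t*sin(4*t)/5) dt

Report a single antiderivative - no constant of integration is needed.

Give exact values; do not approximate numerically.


The answer is t*cos(4*t)/10 - sin(4*t)/40.
Step 1. Integrate ∫(-2*t*sin(4*t)/5) dt by parts with u = t, dv = (-2*sin(4*t)/5) dt, so v = cos(4*t)/10: now t*cos(4*t)/10 + ∫(-cos(4*t)/10) dt.
Step 2. Evaluate the standard form: now t*cos(4*t)/10 - sin(4*t)/40.
Answer: t*cos(4*t)/10 - sin(4*t)/40.


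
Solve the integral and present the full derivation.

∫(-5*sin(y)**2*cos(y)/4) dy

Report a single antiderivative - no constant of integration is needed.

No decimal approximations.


Step 1. Substitute u = sin(y), turning ∫(-5*sin(y)**2*cos(y)/4) dy into ∫(-5*u**2/4) du: now ∫(-5*u**2/4) du.
Step 2. Evaluate the standard form: now -5*u**3/12.
Step 3. Substitute back u = sin(y): now -5*sin(y)**3/12.
Answer: -5*sin(y)**3/12.


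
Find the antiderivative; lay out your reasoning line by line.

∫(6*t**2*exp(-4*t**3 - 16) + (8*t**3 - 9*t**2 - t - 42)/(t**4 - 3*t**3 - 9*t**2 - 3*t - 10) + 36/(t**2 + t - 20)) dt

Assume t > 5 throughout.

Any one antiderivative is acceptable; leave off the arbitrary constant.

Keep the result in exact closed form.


Step 1. Rewrite: now ∫(6*t**2*exp(-4*t**3 - 16)) dt + ∫((8*t**3 - 9*t**2 - t - 42)/(t**4 - 3*t**3 - 9*t**2 - 3*t - 10)) dt + ∫(36/(t**2 + t - 20)) dt.
Step 2. Decompose ∫((8*t**3 - 9*t**2 - t - 42)/(t**4 - 3*t**3 - 9*t**2 - 3*t - 10)) dt by partial fractions, (8*t**3 - 9*t**2 - t - 42)/(t**4 - 3*t**3 - 9*t**2 - 3*t - 10) = 3/(t**2 + 1) + 4/(t + 2) + 4/(t - 5): now ∫(6*t**2*exp(-4*t**3 - 16)) dt + ∫(4/(t - 5)) dt + ∫(4/(t + 2)) dt + ∫(3/(t**2 + 1)) dt + ∫(36/(t**2 + t - 20)) dt.
Step 3. Evaluate the standard form [assuming t > 5]: now 4*log(t - 5) + ∫(6*t**2*exp(-4*t**3 - 16)) dt + ∫(4/(t + 2)) dt + ∫(3/(t**2 + 1)) dt + ∫(36/(t**2 + t - 20)) dt.
Step 4. Evaluate the standard form [assuming t > -2]: now 4*log(t - 5) + 4*log(t + 2) + ∫(6*t**2*exp(-4*t**3 - 16)) dt + ∫(3/(t**2 + 1)) dt + ∫(36/(t**2 + t - 20)) dt.
Step 5. Evaluate the standard form: now 4*log(t - 5) + 4*log(t + 2) + 3*atan(t) + ∫(6*t**2*exp(-4*t**3 - 16)) dt + ∫(36/(t**2 + t - 20)) dt.
Step 6. Substitute u = t**3 + 4, turning ∫(6*t**2*exp(-4*t**3 - 16)) dt into ∫(2*exp(-4*u)) du: now 4*log(t - 5) + 4*log(t + 2) + 3*atan(t) + ∫(36/(t**2 + t - 20)) dt + ∫(2*exp(-4*u)) du.
Step 7. Evaluate the standard form: now 4*log(t - 5) + 4*log(t + 2) + 3*atan(t) + ∫(36/(t**2 + t - 20)) dt - exp(-4*u)/2.
Step 8. Substitute back u = t**3 + 4: now -exp(-4*t**3 - 16)/2 + 4*log(t - 5) + 4*log(t + 2) + 3*atan(t) + ∫(36/(t**2 + t - 20)) dt.
Step 9. Decompose ∫(36/(t**2 + t - 20)) dt by partial fractions, 36/(t**2 + t - 20) = -4/(t + 5) + 4/(t - 4): now -exp(-4*t**3 - 16)/2 + 4*log(t - 5) + 4*log(t + 2) + 3*atan(t) + ∫(4/(t - 4)) dt + ∫(-4/(t + 5)) dt.
Step 10. Evaluate the standard form [assuming t > 4]: now -exp(-4*t**3 - 16)/2 + 4*log(t - 5) + 4*log(t - 4) + 4*log(t + 2) + 3*atan(t) + ∫(-4/(t + 5)) dt.
Step 11. Evaluate the standard form [assuming t > -5]: now -exp(-4*t**3 - 16)/2 + 4*log(t - 5) + 4*log(t - 4) + 4*log(t + 2) - 4*log(t + 5) + 3*atan(t).
Answer: -exp(-4*t**3 - 16)/2 + 4*log(t - 5) + 4*log(t - 4) + 4*log(t + 2) - 4*log(t + 5) + 3*atan(t).


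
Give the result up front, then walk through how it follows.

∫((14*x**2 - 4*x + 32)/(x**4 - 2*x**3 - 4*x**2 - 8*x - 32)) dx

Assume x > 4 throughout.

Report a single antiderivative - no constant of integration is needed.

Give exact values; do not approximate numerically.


The answer is 2*log(x - 4) - 2*log(x + 2) + atan(x/2).
Step 1. Decompose ∫((14*x**2 - 4*x + 32)/(x**4 - 2*x**3 - 4*x**2 - 8*x - 32)) dx by partial fractions, (14*x**2 - 4*x + 32)/(x**4 - 2*x**3 - 4*x**2 - 8*x - 32) = 2/(x**2 + 4) - 2/(x + 2) + 2/(x - 4): now ∫(2/(x - 4)) dx + ∫(-2/(x + 2)) dx + ∫(2/(x**2 + 4)) dx.
Step 2. Evaluate the standard form [assuming x > 4]: now 2*log(x - 4) + ∫(-2/(x + 2)) dx + ∫(2/(x**2 + 4)) dx.
Step 3. Evaluate the standard form [assuming x > -2]: now 2*log(x - 4) - 2*log(x + 2) + ∫(2/(x**2 + 4)) dx.
Step 4. Evaluate the standard form: now 2*log(x - 4) - 2*log(x + 2) + atan(x/2).
Answer: 2*log(x - 4) - 2*log(x + 2) + atan(x/2).


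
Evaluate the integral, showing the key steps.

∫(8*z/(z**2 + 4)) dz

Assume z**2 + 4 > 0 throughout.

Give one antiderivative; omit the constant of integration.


Step 1. Substitute u = z**2 + 4, turning ∫(8*z/(z**2 + 4)) dz into ∫(4/u) du: now ∫(4/u) du.
Step 2. Evaluate the standard form [assuming u > 0]: now 4*log(u).
Step 3. Substitute back u = z**2 + 4: now 4*log(z**2 + 4).
Answer: 4*log(z**2 + 4).


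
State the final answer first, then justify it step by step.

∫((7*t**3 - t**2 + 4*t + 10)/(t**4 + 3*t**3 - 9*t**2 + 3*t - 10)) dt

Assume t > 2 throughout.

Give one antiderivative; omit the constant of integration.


The answer is 2*log(t - 2) + 5*log(t + 5) - atan(t).
Step 1. Decompose ∫((7*t**3 - t**2 + 4*t + 10)/(t**4 + 3*t**3 - 9*t**2 + 3*t - 10)) dt by partial fractions, (7*t**3 - t**2 + 4*t + 10)/(t**4 + 3*t**3 - 9*t**2 + 3*t - 10) = -1/(t**2 + 1) + 5/(t + 5) + 2/(t - 2): now ∫(2/(t - 2)) dt + ∫(5/(t + 5)) dt + ∫(-1/(t**2 + 1)) dt.
Step 2. Evaluate the standard form [assuming t > -5]: now 5*log(t + 5) + ∫(2/(t - 2)) dt + ∫(-1/(t**2 + 1)) dt.
Step 3. Evaluate the standard form [assuming t > 2]: now 2*log(t - 2) + 5*log(t + 5) + ∫(-1/(t**2 + 1)) dt.
Step 4. Evaluate the standard form: now 2*log(t - 2) + 5*log(t + 5) - atan(t).
Answer: 2*log(t - 2) + 5*log(t + 5) - atan(t).


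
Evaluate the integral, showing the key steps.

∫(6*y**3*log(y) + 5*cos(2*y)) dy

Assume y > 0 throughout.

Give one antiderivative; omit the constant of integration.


Step 1. Rewrite: now ∫(6*y**3*log(y)) dy + ∫(5*cos(2*y)) dy.
Step 2. Evaluate the standard form: now 5*sin(2*y)/2 + ∫(6*y**3*log(y)) dy.
Step 3. Integrate ∫(6*y**3*log(y)) dy by parts with u = log(y), dv = (6*y**3) dy, so v = 3*y**4/2 [assuming y > 0]: now 3*y**4*log(y)/2 + 5*sin(2*y)/2 + ∫(-3*y**3/2) dy.
Step 4. Evaluate the standard form: now 3*y**4*log(y)/2 - 3*y**4/8 + 5*sin(2*y)/2.
Answer: 3*y**4*log(y)/2 - 3*y**4/8 + 5*sin(2*y)/2.


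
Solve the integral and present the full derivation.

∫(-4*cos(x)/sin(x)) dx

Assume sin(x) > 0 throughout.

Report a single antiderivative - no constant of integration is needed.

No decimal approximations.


Step 1. Substitute u = sin(x), turning ∫(-4*cos(x)/sin(x)) dx into ∫(-4/u) du: now ∫(-4/u) du.
Step 2. Evaluate the standard form [assuming u > 0]: now -4*log(u).
Step 3. Substitute back u = sin(x): now -4*log(sin(x)).
Answer: -4*log(sin(x)).


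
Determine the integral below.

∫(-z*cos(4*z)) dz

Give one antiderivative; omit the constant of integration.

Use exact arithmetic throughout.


Answer: -z*sin(4*z)/4 - cos(4*z)/16.


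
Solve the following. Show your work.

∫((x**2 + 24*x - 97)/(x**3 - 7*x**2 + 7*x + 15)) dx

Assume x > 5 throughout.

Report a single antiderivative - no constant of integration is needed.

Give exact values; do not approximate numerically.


Step 1. Decompose ∫((x**2 + 24*x - 97)/(x**3 - 7*x**2 + 7*x + 15)) dx by partial fractions, (x**2 + 24*x - 97)/(x**3 - 7*x**2 + 7*x + 15) = -5/(x + 1) + 2/(x - 3) + 4/(x - 5): now ∫(4/(x - 5)) dx + ∫(2/(x - 3)) dx + ∫(-5/(x + 1)) dx.
Step 2. Evaluate the standard form [assuming x > 5]: now 4*log(x - 5) + ∫(2/(x - 3)) dx + ∫(-5/(x + 1)) dx.
Step 3. Evaluate the standard form [assuming x > 3]: now 4*log(x - 5) + 2*log(x - 3) + ∫(-5/(x + 1)) dx.
Step 4. Evaluate the standard form [assuming x > -1]: now 4*log(x - 5) + 2*log(x - 3) - 5*log(x + 1).
Answer: 4*log(x - 5) + 2*log(x - 3) - 5*log(x + 1).


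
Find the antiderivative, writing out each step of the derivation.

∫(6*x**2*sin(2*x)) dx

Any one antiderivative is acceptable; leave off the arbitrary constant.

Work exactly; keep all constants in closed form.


Step 1. Integrate ∫(6*x**2*sin(2*x)) dx by parts with u = x**2, dv = (6*sin(2*x)) dx, so v = -3*cos(2*x): now -3*x**2*cos(2*x) + ∫(6*x*cos(2*x)) dx.
Step 2. Integrate ∫(6*x*cos(2*x)) dx by parts with u = x, dv = (6*cos(2*x)) dx, so v = 3*sin(2*x): now -3*x**2*cos(2*x) + 3*x*sin(2*x) + ∫(-3*sin(2*x)) dx.
Step 3. Evaluate the standard form: now -3*x**2*cos(2*x) + 3*x*sin(2*x) + 3*cos(2*x)/2.
Answer: -3*x**2*cos(2*x) + 3*x*sin(2*x) + 3*cos(2*x)/2.


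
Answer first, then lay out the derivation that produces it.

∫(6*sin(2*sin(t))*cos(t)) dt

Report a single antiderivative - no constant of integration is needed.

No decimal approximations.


The answer is -3*cos(2*sin(t)).
Step 1. Substitute u = sin(t), turning ∫(6*sin(2*sin(t))*cos(t)) dt into ∫(6*sin(2*u)) du: now ∫(6*sin(2*u)) du.
Step 2. Evaluate the standard form: now -3*cos(2*u).
Step 3. Substitute back u = sin(t): now -3*cos(2*sin(t)).
Answer: -3*cos(2*sin(t)).


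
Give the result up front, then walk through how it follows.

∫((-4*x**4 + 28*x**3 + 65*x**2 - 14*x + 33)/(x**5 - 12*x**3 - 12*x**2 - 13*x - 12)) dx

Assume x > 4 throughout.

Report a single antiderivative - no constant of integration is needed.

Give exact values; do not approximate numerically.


The answer is 3*log(x - 4) - 4*log(x + 1) - 3*log(x + 3) + 3*atan(x).
Step 1. Decompose ∫((-4*x**4 + 28*x**3 + 65*x**2 - 14*x + 33)/(x**5 - 12*x**3 - 12*x**2 - 13*x - 12)) dx by partial fractions, (-4*x**4 + 28*x**3 + 65*x**2 - 14*x + 33)/(x**5 - 12*x**3 - 12*x**2 - 13*x - 12) = 3/(x**2 + 1) - 3/(x + 3) - 4/(x + 1) + 3/(x - 4): now ∫(3/(x - 4)) dx + ∫(-4/(x + 1)) dx + ∫(-3/(x + 3)) dx + ∫(3/(x**2 + 1)) dx.
Step 2. Evaluate the standard form [assuming x > -3]: now -3*log(x + 3) + ∫(3/(x - 4)) dx + ∫(-4/(x + 1)) dx + ∫(3/(x**2 + 1)) dx.
Step 3. Evaluate the standard form [assuming x > 4]: now 3*log(x - 4) - 3*log(x + 3) + ∫(-4/(x + 1)) dx + ∫(3/(x**2 + 1)) dx.
Step 4. Evaluate the standard form [assuming x > -1]: now 3*log(x - 4) - 4*log(x + 1) - 3*log(x + 3) + ∫(3/(x**2 + 1)) dx.
Step 5. Evaluate the standard form: now 3*log(x - 4) - 4*log(x + 1) - 3*log(x + 3) + 3*atan(x).
Answer: 3*log(x - 4) - 4*log(x + 1) - 3*log(x + 3) + 3*atan(x).


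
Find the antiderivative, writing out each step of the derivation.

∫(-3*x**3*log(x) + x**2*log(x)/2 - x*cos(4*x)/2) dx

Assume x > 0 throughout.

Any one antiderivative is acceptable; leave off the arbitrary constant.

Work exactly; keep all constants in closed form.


Step 1. Rewrite: now ∫(-x*cos(4*x)/2) dx + ∫(x**2*log(x)/2) dx + ∫(-3*x**3*log(x)) dx.
Step 2. Integrate ∫(x**2*log(x)/2) dx by parts with u = log(x), dv = (x**2/2) dx, so v = x**3/6 [assuming x > 0]: now x**3*log(x)/6 + ∫(-x**2/6) dx + ∫(-x*cos(4*x)/2) dx + ∫(-3*x**3*log(x)) dx.
Step 3. Evaluate the standard form: now x**3*log(x)/6 - x**3/18 + ∫(-x*cos(4*x)/2) dx + ∫(-3*x**3*log(x)) dx.
Step 4. Integrate ∫(-x*cos(4*x)/2) dx by parts with u = x, dv = (-cos(4*x)/2) dx, so v = -sin(4*x)/8: now x**3*log(x)/6 - x**3/18 - x*sin(4*x)/8 + ∫(-3*x**3*log(x)) dx + ∫(sin(4*x)/8) dx.
Step 5. Evaluate the standard form: now x**3*log(x)/6 - x**3/18 - x*sin(4*x)/8 - cos(4*x)/32 + ∫(-3*x**3*log(x)) dx.
Step 6. Integrate ∫(-3*x**3*log(x)) dx by parts with u = log(x), dv = (-3*x**3) dx, so v = -3*x**4/4 [assuming x > 0]: now -3*x**4*log(x)/4 + x**3*log(x)/6 - x**3/18 - x*sin(4*x)/8 - cos(4*x)/32 + ∫(3*x**3/4) dx.
Step 7. Evaluate the standard form: now -3*x**4*log(x)/4 + 3*x**4/16 + x**3*log(x)/6 - x**3/18 - x*sin(4*x)/8 - cos(4*x)/32.
Answer: -3*x**4*log(x)/4 + 3*x**4/16 + x**3*log(x)/6 - x**3/18 - x*sin(4*x)/8 - cos(4*x)/32.


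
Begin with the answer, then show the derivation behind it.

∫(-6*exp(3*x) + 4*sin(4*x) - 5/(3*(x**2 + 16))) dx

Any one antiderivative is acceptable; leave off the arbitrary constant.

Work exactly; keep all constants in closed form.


The answer is -2*exp(3*x) - cos(4*x) - 5*atan(x/4)/12.
Step 1. Rewrite: now ∫(-5/(3*(x**2 + 16))) dx + ∫(-6*exp(3*x)) dx + ∫(4*sin(4*x)) dx.
Step 2. Evaluate the standard form: now -2*exp(3*x) + ∫(-5/(3*(x**2 + 16))) dx + ∫(4*sin(4*x)) dx.
Step 3. Evaluate the standard form: now -2*exp(3*x) - cos(4*x) + ∫(-5/(3*(x**2 + 16))) dx.
Step 4. Evaluate the standard form: now -2*exp(3*x) - cos(4*x) - 5*atan(x/4)/12.
Answer: -2*exp(3*x) - cos(4*x) - 5*atan(x/4)/12.


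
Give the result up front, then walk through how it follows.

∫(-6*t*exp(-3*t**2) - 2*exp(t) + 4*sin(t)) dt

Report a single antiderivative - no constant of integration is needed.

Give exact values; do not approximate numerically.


The answer is -2*exp(t) - 4*cos(t) + exp(-3*t**2).
Step 1. Rewrite: now ∫(-6*t*exp(-3*t**2)) dt + ∫(-2*exp(t)) dt + ∫(4*sin(t)) dt.
Step 2. Substitute u = t**2, turning ∫(-6*t*exp(-3*t**2)) dt into ∫(-3*exp(-3*u)) du: now ∫(-2*exp(t)) dt + ∫(-3*exp(-3*u)) du + ∫(4*sin(t)) dt.
Step 3. Evaluate the standard form: now ∫(-2*exp(t)) dt + ∫(4*sin(t)) dt + exp(-3*u).
Step 4. Substitute back u = t**2: now ∫(-2*exp(t)) dt + ∫(4*sin(t)) dt + exp(-3*t**2).
Step 5. Evaluate the standard form: now -4*cos(t) + ∫(-2*exp(t)) dt + exp(-3*t**2).
Step 6. Evaluate the standard form: now -2*exp(t) - 4*cos(t) + exp(-3*t**2).
Answer: -2*exp(t) - 4*cos(t) + exp(-3*t**2).


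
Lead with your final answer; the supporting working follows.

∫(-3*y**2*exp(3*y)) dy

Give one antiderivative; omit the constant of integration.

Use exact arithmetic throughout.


The answer is -y**2*exp(3*y) + 2*y*exp(3*y)/3 - 2*exp(3*y)/9.
Step 1. Integrate ∫(-3*y**2*exp(3*y)) dy by parts with u = y**2, dv = (-3*exp(3*y)) dy, so v = -exp(3*y): now -y**2*exp(3*y) + ∫(2*y*exp(3*y)) dy.
Step 2. Integrate ∫(2*y*exp(3*y)) dy by parts with u = y, dv = (2*exp(3*y)) dy, so v = 2*exp(3*y)/3: now -y**2*exp(3*y) + 2*y*exp(3*y)/3 + ∫(-2*exp(3*y)/3) dy.
Step 3. Evaluate the standard form: now -y**2*exp(3*y) + 2*y*exp(3*y)/3 - 2*exp(3*y)/9.
Answer: -y**2*exp(3*y) + 2*y*exp(3*y)/3 - 2*exp(3*y)/9.


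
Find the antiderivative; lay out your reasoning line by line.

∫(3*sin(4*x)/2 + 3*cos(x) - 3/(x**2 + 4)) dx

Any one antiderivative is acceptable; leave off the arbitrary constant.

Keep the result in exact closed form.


Step 1. Rewrite: now ∫(-3/(x**2 + 4)) dx + ∫(3*sin(4*x)/2) dx + ∫(3*cos(x)) dx.
Step 2. Evaluate the standard form: now -3*atan(x/2)/2 + ∫(3*sin(4*x)/2) dx + ∫(3*cos(x)) dx.
Step 3. Evaluate the standard form: now 3*sin(x) - 3*atan(x/2)/2 + ∫(3*sin(4*x)/2) dx.
Step 4. Evaluate the standard form: now 3*sin(x) - 3*cos(4*x)/8 - 3*atan(x/2)/2.
Answer: 3*sin(x) - 3*cos(4*x)/8 - 3*atan(x/2)/2.


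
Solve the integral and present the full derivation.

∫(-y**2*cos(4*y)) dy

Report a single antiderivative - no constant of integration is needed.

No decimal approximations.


Step 1. Integrate ∫(-y**2*cos(4*y)) dy by parts with u = y**2, dv = (-cos(4*y)) dy, so v = -sin(4*y)/4: now -y**2*sin(4*y)/4 + ∫(y*sin(4*y)/2) dy.
Step 2. Integrate ∫(y*sin(4*y)/2) dy by parts with u = y, dv = (sin(4*y)/2) dy, so v = -cos(4*y)/8: now -y**2*sin(4*y)/4 - y*cos(4*y)/8 + ∫(cos(4*y)/8) dy.
Step 3. Evaluate the standard form: now -y**2*sin(4*y)/4 - y*cos(4*y)/8 + sin(4*y)/32.
Answer: -y**2*sin(4*y)/4 - y*cos(4*y)/8 + sin(4*y)/32.


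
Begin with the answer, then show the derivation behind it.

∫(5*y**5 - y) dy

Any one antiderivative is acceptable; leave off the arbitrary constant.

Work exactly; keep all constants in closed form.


The answer is 5*y**6/6 - y**2/2.
Step 1. Rewrite: now ∫(-y) dy + ∫(5*y**5) dy.
Step 2. Evaluate the standard form: now -y**2/2 + ∫(5*y**5) dy.
Step 3. Evaluate the standard form: now 5*y**6/6 - y**2/2.
Answer: 5*y**6/6 - y**2/2.


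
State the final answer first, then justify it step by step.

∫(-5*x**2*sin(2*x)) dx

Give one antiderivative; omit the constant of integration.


The answer is 5*x**2*cos(2*x)/2 - 5*x*sin(2*x)/2 - 5*cos(2*x)/4.
Step 1. Integrate ∫(-5*x**2*sin(2*x)) dx by parts with u = x**2, dv = (-5*sin(2*x)) dx, so v = 5*cos(2*x)/2: now 5*x**2*cos(2*x)/2 + ∫(-5*x*cos(2*x)) dx.
Step 2. Integrate ∫(-5*x*cos(2*x)) dx by parts with u = x, dv = (-5*cos(2*x)) dx, so v = -5*sin(2*x)/2: now 5*x**2*cos(2*x)/2 - 5*x*sin(2*x)/2 + ∫(5*sin(2*x)/2) dx.
Step 3. Evaluate the standard form: now 5*x**2*cos(2*x)/2 - 5*x*sin(2*x)/2 - 5*cos(2*x)/4.
Answer: 5*x**2*cos(2*x)/2 - 5*x*sin(2*x)/2 - 5*cos(2*x)/4.


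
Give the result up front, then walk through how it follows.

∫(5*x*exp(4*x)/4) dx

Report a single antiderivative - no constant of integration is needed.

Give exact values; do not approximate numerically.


The answer is 5*x*exp(4*x)/16 - 5*exp(4*x)/64.
Step 1. Integrate ∫(5*x*exp(4*x)/4) dx by parts with u = x, dv = (5*exp(4*x)/4) dx, so v = 5*exp(4*x)/16: now 5*x*exp(4*x)/16 + ∫(-5*exp(4*x)/16) dx.
Step 2. Evaluate the standard form: now 5*x*exp(4*x)/16 - 5*exp(4*x)/64.
Answer: 5*x*exp(4*x)/16 - 5*exp(4*x)/64.


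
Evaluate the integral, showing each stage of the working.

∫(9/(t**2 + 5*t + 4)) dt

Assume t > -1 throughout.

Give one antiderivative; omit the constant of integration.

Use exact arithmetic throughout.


Step 1. Decompose ∫(9/(t**2 + 5*t + 4)) dt by partial fractions, 9/(t**2 + 5*t + 4) = -3/(t + 4) + 3/(t + 1): now ∫(3/(t + 1)) dt + ∫(-3/(t + 4)) dt.
Step 2. Evaluate the standard form [assuming t > -4]: now -3*log(t + 4) + ∫(3/(t + 1)) dt.
Step 3. Evaluate the standard form [assuming t > -1]: now 3*log(t + 1) - 3*log(t + 4).
Answer: 3*log(t + 1) - 3*log(t + 4).


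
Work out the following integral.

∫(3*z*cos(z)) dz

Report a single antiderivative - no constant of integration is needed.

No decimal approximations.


Answer: 3*z*sin(z) + 3*cos(z).


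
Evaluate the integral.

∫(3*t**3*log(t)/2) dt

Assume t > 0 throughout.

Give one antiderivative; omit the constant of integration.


Answer: 3*t**4*log(t)/8 - 3*t**4/32.


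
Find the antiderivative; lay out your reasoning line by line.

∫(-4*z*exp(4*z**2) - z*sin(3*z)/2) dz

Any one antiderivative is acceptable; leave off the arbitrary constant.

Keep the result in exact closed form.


Step 1. Rewrite: now ∫(-4*z*exp(4*z**2)) dz + ∫(-z*sin(3*z)/2) dz.
Step 2. Integrate ∫(-z*sin(3*z)/2) dz by parts with u = z, dv = (-sin(3*z)/2) dz, so v = cos(3*z)/6: now z*cos(3*z)/6 + ∫(-4*z*exp(4*z**2)) dz + ∫(-cos(3*z)/6) dz.
Step 3. Evaluate the standard form: now z*cos(3*z)/6 - sin(3*z)/18 + ∫(-4*z*exp(4*z**2)) dz.
Step 4. Substitute u = z**2, turning ∫(-4*z*exp(4*z**2)) dz into ∫(-2*exp(4*u)) du: now z*cos(3*z)/6 - sin(3*z)/18 + ∫(-2*exp(4*u)) du.
Step 5. Evaluate the standard form: now z*cos(3*z)/6 - exp(4*u)/2 - sin(3*z)/18.
Step 6. Substitute back u = z**2: now z*cos(3*z)/6 - exp(4*z**2)/2 - sin(3*z)/18.
Answer: z*cos(3*z)/6 - exp(4*z**2)/2 - sin(3*z)/18.


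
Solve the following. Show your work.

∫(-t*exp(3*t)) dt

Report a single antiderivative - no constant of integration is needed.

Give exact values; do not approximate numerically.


Step 1. Integrate ∫(-t*exp(3*t)) dt by parts with u = t, dv = (-exp(3*t)) dt, so v = -exp(3*t)/3: now -t*exp(3*t)/3 + ∫(exp(3*t)/3) dt.
Step 2. Evaluate the standard form: now -t*exp(3*t)/3 + exp(3*t)/9.
Answer: -t*exp(3*t)/3 + exp(3*t)/9.


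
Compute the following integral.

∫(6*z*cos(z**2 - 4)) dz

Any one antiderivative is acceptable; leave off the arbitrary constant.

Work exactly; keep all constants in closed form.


Answer: 3*sin(z**2 - 4).


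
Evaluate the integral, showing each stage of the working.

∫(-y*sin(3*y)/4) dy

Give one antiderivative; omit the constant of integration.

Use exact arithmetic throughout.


Step 1. Integrate ∫(-y*sin(3*y)/4) dy by parts with u = y, dv = (-sin(3*y)/4) dy, so v = cos(3*y)/12: now y*cos(3*y)/12 + ∫(-cos(3*y)/12) dy.
Step 2. Evaluate the standard form: now y*cos(3*y)/12 - sin(3*y)/36.
Answer: y*cos(3*y)/12 - sin(3*y)/36.


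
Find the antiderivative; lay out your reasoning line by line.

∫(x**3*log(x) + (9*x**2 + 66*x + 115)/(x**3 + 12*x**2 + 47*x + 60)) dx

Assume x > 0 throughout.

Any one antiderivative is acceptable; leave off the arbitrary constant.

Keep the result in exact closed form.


Step 1. Rewrite: now ∫(x**3*log(x)) dx + ∫((9*x**2 + 66*x + 115)/(x**3 + 12*x**2 + 47*x + 60)) dx.
Step 2. Decompose ∫((9*x**2 + 66*x + 115)/(x**3 + 12*x**2 + 47*x + 60)) dx by partial fractions, (9*x**2 + 66*x + 115)/(x**3 + 12*x**2 + 47*x + 60) = 5/(x + 5) + 5/(x + 4) - 1/(x + 3): now ∫(x**3*log(x)) dx + ∫(-1/(x + 3)) dx + ∫(5/(x + 4)) dx + ∫(5/(x + 5)) dx.
Step 3. Evaluate the standard form [assuming x > -3]: now -log(x + 3) + ∫(x**3*log(x)) dx + ∫(5/(x + 4)) dx + ∫(5/(x + 5)) dx.
Step 4. Evaluate the standard form [assuming x > -4]: now -log(x + 3) + 5*log(x + 4) + ∫(x**3*log(x)) dx + ∫(5/(x + 5)) dx.
Step 5. Evaluate the standard form [assuming x > -5]: now -log(x + 3) + 5*log(x + 4) + 5*log(x + 5) + ∫(x**3*log(x)) dx.
Step 6. Integrate ∫(x**3*log(x)) dx by parts with u = log(x), dv = (x**3) dx, so v = x**4/4 [assuming x > 0]: now x**4*log(x)/4 - log(x + 3) + 5*log(x + 4) + 5*log(x + 5) + ∫(-x**3/4) dx.
Step 7. Evaluate the standard form: now x**4*log(x)/4 - x**4/16 - log(x + 3) + 5*log(x + 4) + 5*log(x + 5).
Answer: x**4*log(x)/4 - x**4/16 - log(x + 3) + 5*log(x + 4) + 5*log(x + 5).


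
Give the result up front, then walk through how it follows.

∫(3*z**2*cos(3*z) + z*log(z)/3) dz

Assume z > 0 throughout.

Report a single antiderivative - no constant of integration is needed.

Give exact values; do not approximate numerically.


The answer is z**2*log(z)/6 + z**2*sin(3*z) - z**2/12 + 2*z*cos(3*z)/3 - 2*sin(3*z)/9.
Step 1. Rewrite: now ∫(z*log(z)/3) dz + ∫(3*z**2*cos(3*z)) dz.
Step 2. Integrate ∫(3*z**2*cos(3*z)) dz by parts with u = z**2, dv = (3*cos(3*z)) dz, so v = sin(3*z): now z**2*sin(3*z) + ∫(z*log(z)/3) dz + ∫(-2*z*sin(3*z)) dz.
Step 3. Integrate ∫(-2*z*sin(3*z)) dz by parts with u = z, dv = (-2*sin(3*z)) dz, so v = 2*cos(3*z)/3: now z**2*sin(3*z) + 2*z*cos(3*z)/3 + ∫(z*log(z)/3) dz + ∫(-2*cos(3*z)/3) dz.
Step 4. Evaluate the standard form: now z**2*sin(3*z) + 2*z*cos(3*z)/3 - 2*sin(3*z)/9 + ∫(z*log(z)/3) dz.
Step 5. Integrate ∫(z*log(z)/3) dz by parts with u = log(z), dv = (z/3) dz, so v = z**2/6 [assuming z > 0]: now z**2*log(z)/6 + z**2*sin(3*z) + 2*z*cos(3*z)/3 - 2*sin(3*z)/9 + ∫(-z/6) dz.
Step 6. Evaluate the standard form: now z**2*log(z)/6 + z**2*sin(3*z) - z**2/12 + 2*z*cos(3*z)/3 - 2*sin(3*z)/9.
Answer: z**2*log(z)/6 + z**2*sin(3*z) - z**2/12 + 2*z*cos(3*z)/3 - 2*sin(3*z)/9.


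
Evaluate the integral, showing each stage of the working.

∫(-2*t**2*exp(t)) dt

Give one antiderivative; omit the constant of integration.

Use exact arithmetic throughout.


Step 1. Integrate ∫(-2*t**2*exp(t)) dt by parts with u = t**2, dv = (-2*exp(t)) dt, so v = -2*exp(t): now -2*t**2*exp(t) + ∫(4*t*exp(t)) dt.
Step 2. Integrate ∫(4*t*exp(t)) dt by parts with u = t, dv = (4*exp(t)) dt, so v = 4*exp(t): now -2*t**2*exp(t) + 4*t*exp(t) + ∫(-4*exp(t)) dt.
Step 3. Evaluate the standard form: now -2*t**2*exp(t) + 4*t*exp(t) - 4*exp(t).
Answer: -2*t**2*exp(t) + 4*t*exp(t) - 4*exp(t).


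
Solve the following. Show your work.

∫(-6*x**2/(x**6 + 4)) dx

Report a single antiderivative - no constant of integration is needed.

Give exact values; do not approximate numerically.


Step 1. Substitute u = x**3, turning ∫(-6*x**2/(x**6 + 4)) dx into ∫(-2/(u**2 + 4)) du: now ∫(-2/(u**2 + 4)) du.
Step 2. Evaluate the standard form: now -atan(u/2).
Step 3. Substitute back u = x**3: now -atan(x**3/2).
Answer: -atan(x**3/2).


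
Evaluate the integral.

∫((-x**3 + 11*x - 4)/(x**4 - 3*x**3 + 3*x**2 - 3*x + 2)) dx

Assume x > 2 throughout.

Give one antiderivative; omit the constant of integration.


Answer: 2*log(x - 2) - 3*log(x - 1) - 4*atan(x).


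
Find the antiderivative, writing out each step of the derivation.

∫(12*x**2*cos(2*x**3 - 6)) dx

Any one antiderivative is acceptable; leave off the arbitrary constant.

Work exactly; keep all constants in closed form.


Step 1. Substitute u = x**3 - 3, turning ∫(12*x**2*cos(2*x**3 - 6)) dx into ∫(4*cos(2*u)) du: now ∫(4*cos(2*u)) du.
Step 2. Evaluate the standard form: now 2*sin(2*u).
Step 3. Substitute back u = x**3 - 3: now 2*sin(2*x**3 - 6).
Answer: 2*sin(2*x**3 - 6).


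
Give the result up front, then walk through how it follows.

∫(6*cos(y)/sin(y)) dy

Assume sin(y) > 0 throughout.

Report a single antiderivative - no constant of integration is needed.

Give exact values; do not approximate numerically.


The answer is 6*log(sin(y)).
Step 1. Substitute u = sin(y), turning ∫(6*cos(y)/sin(y)) dy into ∫(6/u) du: now ∫(6/u) du.
Step 2. Evaluate the standard form [assuming u > 0]: now 6*log(u).
Step 3. Substitute back u = sin(y): now 6*log(sin(y)).
Answer: 6*log(sin(y)).


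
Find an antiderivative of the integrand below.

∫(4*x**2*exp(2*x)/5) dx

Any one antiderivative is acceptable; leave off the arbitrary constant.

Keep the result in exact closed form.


Answer: 2*x**2*exp(2*x)/5 - 2*x*exp(2*x)/5 + exp(2*x)/5.


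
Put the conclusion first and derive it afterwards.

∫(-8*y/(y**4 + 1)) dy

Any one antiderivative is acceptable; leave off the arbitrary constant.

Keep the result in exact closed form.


The answer is -4*atan(y**2).
Step 1. Substitute u = y**2, turning ∫(-8*y/(y**4 + 1)) dy into ∫(-4/(u**2 + 1)) du: now ∫(-4/(u**2 + 1)) du.
Step 2. Evaluate the standard form: now -4*atan(u).
Step 3. Substitute back u = y**2: now -4*atan(y**2).
Answer: -4*atan(y**2).


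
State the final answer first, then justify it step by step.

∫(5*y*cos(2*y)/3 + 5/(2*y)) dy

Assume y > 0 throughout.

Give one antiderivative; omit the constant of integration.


The answer is 5*y*sin(2*y)/6 + 5*log(y)/2 + 5*cos(2*y)/12.
Step 1. Rewrite: now ∫(5/(2*y)) dy + ∫(5*y*cos(2*y)/3) dy.
Step 2. Evaluate the standard form [assuming y > 0]: now 5*log(y)/2 + ∫(5*y*cos(2*y)/3) dy.
Step 3. Integrate ∫(5*y*cos(2*y)/3) dy by parts with u = y, dv = (5*cos(2*y)/3) dy, so v = 5*sin(2*y)/6: now 5*y*sin(2*y)/6 + 5*log(y)/2 + ∫(-5*sin(2*y)/6) dy.
Step 4. Evaluate the standard form: now 5*y*sin(2*y)/6 + 5*log(y)/2 + 5*cos(2*y)/12.
Answer: 5*y*sin(2*y)/6 + 5*log(y)/2 + 5*cos(2*y)/12.


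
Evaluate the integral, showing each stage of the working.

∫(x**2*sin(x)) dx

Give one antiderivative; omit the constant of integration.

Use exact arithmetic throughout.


Step 1. Integrate ∫(x**2*sin(x)) dx by parts with u = x**2, dv = (sin(x)) dx, so v = -cos(x): now -x**2*cos(x) + ∫(2*x*cos(x)) dx.
Step 2. Integrate ∫(2*x*cos(x)) dx by parts with u = x, dv = (2*cos(x)) dx, so v = 2*sin(x): now -x**2*cos(x) + 2*x*sin(x) + ∫(-2*sin(x)) dx.
Step 3. Evaluate the standard form: now -x**2*cos(x) + 2*x*sin(x) + 2*cos(x).
Answer: -x**2*cos(x) + 2*x*sin(x) + 2*cos(x).
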